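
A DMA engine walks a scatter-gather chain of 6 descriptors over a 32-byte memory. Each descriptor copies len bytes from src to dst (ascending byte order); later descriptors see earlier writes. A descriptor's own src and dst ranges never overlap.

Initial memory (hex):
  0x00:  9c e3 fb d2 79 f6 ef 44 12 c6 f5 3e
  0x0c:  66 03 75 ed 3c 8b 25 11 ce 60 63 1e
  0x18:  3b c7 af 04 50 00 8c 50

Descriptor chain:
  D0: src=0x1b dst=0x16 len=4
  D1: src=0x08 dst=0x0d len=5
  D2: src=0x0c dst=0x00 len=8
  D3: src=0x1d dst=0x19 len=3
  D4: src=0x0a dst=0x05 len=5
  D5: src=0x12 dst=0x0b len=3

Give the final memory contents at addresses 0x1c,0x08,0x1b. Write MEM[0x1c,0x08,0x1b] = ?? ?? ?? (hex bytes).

MEM[0x1c,0x08,0x1b] = 50 12 50

#0 dst[0x16+4] := {0x04,0x50,0x00,0x8c}
#1 dst[0x0d+5] := {0x12,0xc6,0xf5,0x3e,0x66}
#2 dst[0x00+8] := {0x66,0x12,0xc6,0xf5,0x3e,0x66,0x25,0x11}
#3 dst[0x19+3] := {0x00,0x8c,0x50}
#4 dst[0x05+5] := {0xf5,0x3e,0x66,0x12,0xc6}
#5 dst[0x0b+3] := {0x25,0x11,0xce}
query mem[0x1c]=0x50, mem[0x08]=0x12, mem[0x1b]=0x50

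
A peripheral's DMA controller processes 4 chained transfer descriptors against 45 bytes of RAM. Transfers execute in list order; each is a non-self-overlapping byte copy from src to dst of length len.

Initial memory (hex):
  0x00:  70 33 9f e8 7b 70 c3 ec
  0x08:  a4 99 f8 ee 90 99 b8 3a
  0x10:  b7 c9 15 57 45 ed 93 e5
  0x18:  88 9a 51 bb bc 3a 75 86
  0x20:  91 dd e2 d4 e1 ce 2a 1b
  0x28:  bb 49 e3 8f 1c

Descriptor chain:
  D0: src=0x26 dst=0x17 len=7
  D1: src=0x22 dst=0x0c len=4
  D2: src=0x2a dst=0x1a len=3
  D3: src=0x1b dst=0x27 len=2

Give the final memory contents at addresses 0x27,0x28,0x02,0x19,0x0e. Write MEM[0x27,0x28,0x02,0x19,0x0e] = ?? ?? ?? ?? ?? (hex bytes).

#0 dst[0x17+7] := {0x2a,0x1b,0xbb,0x49,0xe3,0x8f,0x1c}
#1 dst[0x0c+4] := {0xe2,0xd4,0xe1,0xce}
#2 dst[0x1a+3] := {0xe3,0x8f,0x1c}
#3 dst[0x27+2] := {0x8f,0x1c}
query mem[0x27]=0x8f, mem[0x28]=0x1c, mem[0x02]=0x9f, mem[0x19]=0xbb, mem[0x0e]=0xe1

MEM[0x27,0x28,0x02,0x19,0x0e] = 8f 1c 9f bb e1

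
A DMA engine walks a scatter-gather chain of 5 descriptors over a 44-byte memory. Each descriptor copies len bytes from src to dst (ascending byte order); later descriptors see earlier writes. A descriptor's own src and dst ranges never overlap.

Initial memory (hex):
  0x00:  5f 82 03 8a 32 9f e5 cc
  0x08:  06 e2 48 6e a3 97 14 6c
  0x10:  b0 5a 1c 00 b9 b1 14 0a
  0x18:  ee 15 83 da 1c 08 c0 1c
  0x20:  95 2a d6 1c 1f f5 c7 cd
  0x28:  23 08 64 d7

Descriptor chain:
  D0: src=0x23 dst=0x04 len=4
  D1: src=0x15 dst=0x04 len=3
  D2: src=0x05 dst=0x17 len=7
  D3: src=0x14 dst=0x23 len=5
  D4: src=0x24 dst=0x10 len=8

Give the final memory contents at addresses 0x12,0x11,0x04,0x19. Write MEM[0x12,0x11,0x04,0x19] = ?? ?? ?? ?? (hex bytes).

MEM[0x12,0x11,0x04,0x19] = 14 14 b1 c7

  after D0: wrote 4B at 0x04 = 1c1ff5c7
  after D1: wrote 3B at 0x04 = b1140a
  after D2: wrote 7B at 0x17 = 140ac706e2486e
  after D3: wrote 5B at 0x23 = b9b114140a
  after D4: wrote 8B at 0x10 = b114140a230864d7
query mem[0x12]=0x14, mem[0x11]=0x14, mem[0x04]=0xb1, mem[0x19]=0xc7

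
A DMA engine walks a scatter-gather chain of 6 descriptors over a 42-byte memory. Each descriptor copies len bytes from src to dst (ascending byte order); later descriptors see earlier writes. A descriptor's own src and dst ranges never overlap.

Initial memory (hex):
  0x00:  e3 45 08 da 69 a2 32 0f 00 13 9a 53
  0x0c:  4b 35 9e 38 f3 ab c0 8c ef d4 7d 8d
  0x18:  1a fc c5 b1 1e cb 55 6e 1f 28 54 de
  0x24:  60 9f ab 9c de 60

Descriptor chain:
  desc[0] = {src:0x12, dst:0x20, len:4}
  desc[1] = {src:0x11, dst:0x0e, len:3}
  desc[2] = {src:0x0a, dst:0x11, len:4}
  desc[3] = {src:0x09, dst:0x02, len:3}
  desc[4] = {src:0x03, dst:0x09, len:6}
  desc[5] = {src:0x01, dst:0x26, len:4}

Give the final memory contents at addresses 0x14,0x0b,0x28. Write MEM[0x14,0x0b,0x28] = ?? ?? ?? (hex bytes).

D0: mem[0x20..0x23] <- [c0 8c ef d4]
D1: mem[0x0e..0x10] <- [ab c0 8c]
D2: mem[0x11..0x14] <- [9a 53 4b 35]
D3: mem[0x02..0x04] <- [13 9a 53]
D4: mem[0x09..0x0e] <- [9a 53 a2 32 0f 00]
D5: mem[0x26..0x29] <- [45 13 9a 53]
query mem[0x14]=0x35, mem[0x0b]=0xa2, mem[0x28]=0x9a

MEM[0x14,0x0b,0x28] = 35 a2 9a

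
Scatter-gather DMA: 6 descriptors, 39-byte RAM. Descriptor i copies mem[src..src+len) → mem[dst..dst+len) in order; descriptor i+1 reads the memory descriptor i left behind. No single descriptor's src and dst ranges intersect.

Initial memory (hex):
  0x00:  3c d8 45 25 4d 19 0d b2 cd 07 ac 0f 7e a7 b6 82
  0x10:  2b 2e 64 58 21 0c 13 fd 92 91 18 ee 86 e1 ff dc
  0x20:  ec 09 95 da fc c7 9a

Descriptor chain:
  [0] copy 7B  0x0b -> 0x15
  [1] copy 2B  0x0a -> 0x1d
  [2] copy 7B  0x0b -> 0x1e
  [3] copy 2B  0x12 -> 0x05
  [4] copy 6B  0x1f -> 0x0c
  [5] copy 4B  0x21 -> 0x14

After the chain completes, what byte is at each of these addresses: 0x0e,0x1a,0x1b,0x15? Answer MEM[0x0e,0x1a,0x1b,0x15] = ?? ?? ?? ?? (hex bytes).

MEM[0x0e,0x1a,0x1b,0x15] = b6 2b 2e 82

  after D0: wrote 7B at 0x15 = 0f7ea7b6822b2e
  after D1: wrote 2B at 0x1d = ac0f
  after D2: wrote 7B at 0x1e = 0f7ea7b6822b2e
  after D3: wrote 2B at 0x05 = 6458
  after D4: wrote 6B at 0x0c = 7ea7b6822b2e
  after D5: wrote 4B at 0x14 = b6822b2e
query mem[0x0e]=0xb6, mem[0x1a]=0x2b, mem[0x1b]=0x2e, mem[0x15]=0x82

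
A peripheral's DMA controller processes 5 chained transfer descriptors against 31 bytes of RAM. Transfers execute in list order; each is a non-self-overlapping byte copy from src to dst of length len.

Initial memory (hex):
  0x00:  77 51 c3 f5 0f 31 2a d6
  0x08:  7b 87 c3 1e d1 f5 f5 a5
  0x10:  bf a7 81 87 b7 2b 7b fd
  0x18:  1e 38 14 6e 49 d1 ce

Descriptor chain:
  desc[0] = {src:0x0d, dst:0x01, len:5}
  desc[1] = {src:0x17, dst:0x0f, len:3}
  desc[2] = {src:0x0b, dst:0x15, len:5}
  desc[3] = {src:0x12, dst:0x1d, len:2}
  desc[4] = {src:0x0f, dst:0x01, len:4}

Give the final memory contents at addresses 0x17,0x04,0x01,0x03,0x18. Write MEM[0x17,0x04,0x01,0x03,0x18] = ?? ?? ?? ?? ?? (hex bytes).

MEM[0x17,0x04,0x01,0x03,0x18] = f5 81 fd 38 f5

  after D0: wrote 5B at 0x01 = f5f5a5bfa7
  after D1: wrote 3B at 0x0f = fd1e38
  after D2: wrote 5B at 0x15 = 1ed1f5f5fd
  after D3: wrote 2B at 0x1d = 8187
  after D4: wrote 4B at 0x01 = fd1e3881
query mem[0x17]=0xf5, mem[0x04]=0x81, mem[0x01]=0xfd, mem[0x03]=0x38, mem[0x18]=0xf5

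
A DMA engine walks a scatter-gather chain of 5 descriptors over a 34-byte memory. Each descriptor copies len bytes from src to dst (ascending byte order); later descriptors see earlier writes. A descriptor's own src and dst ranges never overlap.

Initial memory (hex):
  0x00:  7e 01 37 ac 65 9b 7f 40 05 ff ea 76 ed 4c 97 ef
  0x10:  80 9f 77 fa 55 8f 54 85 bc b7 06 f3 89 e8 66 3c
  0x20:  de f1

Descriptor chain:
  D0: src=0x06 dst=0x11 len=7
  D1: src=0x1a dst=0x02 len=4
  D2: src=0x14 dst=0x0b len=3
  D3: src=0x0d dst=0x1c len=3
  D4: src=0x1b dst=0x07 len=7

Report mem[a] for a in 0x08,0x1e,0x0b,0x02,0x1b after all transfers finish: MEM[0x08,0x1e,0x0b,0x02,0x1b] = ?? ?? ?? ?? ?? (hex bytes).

MEM[0x08,0x1e,0x0b,0x02,0x1b] = 76 ef 3c 06 f3

[0] 0x06->0x11 len=7 : 7f 40 05 ff ea 76 ed
[1] 0x1a->0x02 len=4 : 06 f3 89 e8
[2] 0x14->0x0b len=3 : ff ea 76
[3] 0x0d->0x1c len=3 : 76 97 ef
[4] 0x1b->0x07 len=7 : f3 76 97 ef 3c de f1
query mem[0x08]=0x76, mem[0x1e]=0xef, mem[0x0b]=0x3c, mem[0x02]=0x06, mem[0x1b]=0xf3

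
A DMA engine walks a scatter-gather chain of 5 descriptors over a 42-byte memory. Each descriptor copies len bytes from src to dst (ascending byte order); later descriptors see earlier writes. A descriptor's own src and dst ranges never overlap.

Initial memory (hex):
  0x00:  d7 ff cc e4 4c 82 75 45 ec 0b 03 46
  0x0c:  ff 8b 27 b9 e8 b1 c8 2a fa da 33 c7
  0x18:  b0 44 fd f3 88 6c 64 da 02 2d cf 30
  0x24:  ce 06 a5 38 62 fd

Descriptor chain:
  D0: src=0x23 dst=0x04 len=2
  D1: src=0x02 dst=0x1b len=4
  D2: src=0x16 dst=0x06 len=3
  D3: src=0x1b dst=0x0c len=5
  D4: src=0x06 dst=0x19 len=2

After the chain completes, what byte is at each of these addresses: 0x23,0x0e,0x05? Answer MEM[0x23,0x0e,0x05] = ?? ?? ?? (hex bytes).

MEM[0x23,0x0e,0x05] = 30 30 ce

[0] 0x23->0x04 len=2 : 30 ce
[1] 0x02->0x1b len=4 : cc e4 30 ce
[2] 0x16->0x06 len=3 : 33 c7 b0
[3] 0x1b->0x0c len=5 : cc e4 30 ce da
[4] 0x06->0x19 len=2 : 33 c7
query mem[0x23]=0x30, mem[0x0e]=0x30, mem[0x05]=0xce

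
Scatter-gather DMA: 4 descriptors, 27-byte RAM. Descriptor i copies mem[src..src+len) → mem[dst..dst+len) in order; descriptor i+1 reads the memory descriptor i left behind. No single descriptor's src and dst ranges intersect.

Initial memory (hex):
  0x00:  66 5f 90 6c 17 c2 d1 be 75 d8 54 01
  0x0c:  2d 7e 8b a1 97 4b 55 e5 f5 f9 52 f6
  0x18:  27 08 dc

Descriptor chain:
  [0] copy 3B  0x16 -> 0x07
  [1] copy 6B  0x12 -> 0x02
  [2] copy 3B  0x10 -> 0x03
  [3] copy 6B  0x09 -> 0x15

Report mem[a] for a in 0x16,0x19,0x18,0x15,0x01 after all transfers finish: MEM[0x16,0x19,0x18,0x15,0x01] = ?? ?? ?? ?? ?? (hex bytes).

[0] 0x16->0x07 len=3 : 52 f6 27
[1] 0x12->0x02 len=6 : 55 e5 f5 f9 52 f6
[2] 0x10->0x03 len=3 : 97 4b 55
[3] 0x09->0x15 len=6 : 27 54 01 2d 7e 8b
query mem[0x16]=0x54, mem[0x19]=0x7e, mem[0x18]=0x2d, mem[0x15]=0x27, mem[0x01]=0x5f

MEM[0x16,0x19,0x18,0x15,0x01] = 54 7e 2d 27 5f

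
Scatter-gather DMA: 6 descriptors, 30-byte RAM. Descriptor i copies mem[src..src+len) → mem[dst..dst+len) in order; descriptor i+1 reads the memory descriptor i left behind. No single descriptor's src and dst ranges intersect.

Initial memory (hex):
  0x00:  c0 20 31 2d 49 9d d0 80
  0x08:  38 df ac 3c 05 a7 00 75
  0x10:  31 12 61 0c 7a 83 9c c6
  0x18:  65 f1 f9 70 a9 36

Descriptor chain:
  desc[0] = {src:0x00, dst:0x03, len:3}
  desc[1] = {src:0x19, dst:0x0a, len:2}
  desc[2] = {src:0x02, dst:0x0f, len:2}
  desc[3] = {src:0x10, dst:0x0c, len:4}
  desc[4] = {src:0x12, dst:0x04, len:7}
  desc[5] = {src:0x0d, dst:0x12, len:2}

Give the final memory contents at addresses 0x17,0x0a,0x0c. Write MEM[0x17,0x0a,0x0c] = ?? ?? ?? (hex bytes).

D0: mem[0x03..0x05] <- [c0 20 31]
D1: mem[0x0a..0x0b] <- [f1 f9]
D2: mem[0x0f..0x10] <- [31 c0]
D3: mem[0x0c..0x0f] <- [c0 12 61 0c]
D4: mem[0x04..0x0a] <- [61 0c 7a 83 9c c6 65]
D5: mem[0x12..0x13] <- [12 61]
query mem[0x17]=0xc6, mem[0x0a]=0x65, mem[0x0c]=0xc0

MEM[0x17,0x0a,0x0c] = c6 65 c0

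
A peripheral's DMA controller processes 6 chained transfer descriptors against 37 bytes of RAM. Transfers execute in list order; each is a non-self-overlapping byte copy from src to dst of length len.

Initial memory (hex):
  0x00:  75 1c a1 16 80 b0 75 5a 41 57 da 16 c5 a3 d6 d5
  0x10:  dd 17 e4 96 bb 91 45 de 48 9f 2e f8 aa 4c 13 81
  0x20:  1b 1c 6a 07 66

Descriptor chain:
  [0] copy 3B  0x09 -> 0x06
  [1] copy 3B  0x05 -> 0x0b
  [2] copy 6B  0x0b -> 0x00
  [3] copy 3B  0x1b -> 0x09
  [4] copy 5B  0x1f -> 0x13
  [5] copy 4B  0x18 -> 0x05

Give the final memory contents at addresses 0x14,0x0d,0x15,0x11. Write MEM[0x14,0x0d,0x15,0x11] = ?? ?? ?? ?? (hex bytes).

[0] 0x09->0x06 len=3 : 57 da 16
[1] 0x05->0x0b len=3 : b0 57 da
[2] 0x0b->0x00 len=6 : b0 57 da d6 d5 dd
[3] 0x1b->0x09 len=3 : f8 aa 4c
[4] 0x1f->0x13 len=5 : 81 1b 1c 6a 07
[5] 0x18->0x05 len=4 : 48 9f 2e f8
query mem[0x14]=0x1b, mem[0x0d]=0xda, mem[0x15]=0x1c, mem[0x11]=0x17

MEM[0x14,0x0d,0x15,0x11] = 1b da 1c 17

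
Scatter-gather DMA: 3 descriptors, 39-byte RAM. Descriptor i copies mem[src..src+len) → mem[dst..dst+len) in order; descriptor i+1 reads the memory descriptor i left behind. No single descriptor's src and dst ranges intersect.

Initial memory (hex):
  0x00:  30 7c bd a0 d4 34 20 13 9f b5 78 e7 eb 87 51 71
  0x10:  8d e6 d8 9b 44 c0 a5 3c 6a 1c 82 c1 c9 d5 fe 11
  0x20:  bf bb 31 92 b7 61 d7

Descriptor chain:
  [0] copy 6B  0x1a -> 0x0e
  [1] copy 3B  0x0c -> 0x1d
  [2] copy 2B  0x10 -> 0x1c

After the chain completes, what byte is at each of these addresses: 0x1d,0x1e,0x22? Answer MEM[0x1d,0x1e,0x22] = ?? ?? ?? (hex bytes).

  after D0: wrote 6B at 0x0e = 82c1c9d5fe11
  after D1: wrote 3B at 0x1d = eb8782
  after D2: wrote 2B at 0x1c = c9d5
query mem[0x1d]=0xd5, mem[0x1e]=0x87, mem[0x22]=0x31

MEM[0x1d,0x1e,0x22] = d5 87 31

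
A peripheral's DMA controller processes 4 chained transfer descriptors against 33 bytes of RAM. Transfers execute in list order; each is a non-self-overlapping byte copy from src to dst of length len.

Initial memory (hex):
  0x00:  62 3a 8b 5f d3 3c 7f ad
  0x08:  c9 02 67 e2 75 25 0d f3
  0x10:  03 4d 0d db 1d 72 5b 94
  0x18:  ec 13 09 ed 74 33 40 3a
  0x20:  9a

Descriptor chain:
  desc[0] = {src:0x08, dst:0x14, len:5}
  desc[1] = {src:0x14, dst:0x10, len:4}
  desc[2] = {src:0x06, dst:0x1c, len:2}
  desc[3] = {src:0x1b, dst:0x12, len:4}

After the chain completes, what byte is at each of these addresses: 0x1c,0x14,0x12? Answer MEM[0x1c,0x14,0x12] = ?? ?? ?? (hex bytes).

MEM[0x1c,0x14,0x12] = 7f ad ed

  after D0: wrote 5B at 0x14 = c90267e275
  after D1: wrote 4B at 0x10 = c90267e2
  after D2: wrote 2B at 0x1c = 7fad
  after D3: wrote 4B at 0x12 = ed7fad40
query mem[0x1c]=0x7f, mem[0x14]=0xad, mem[0x12]=0xed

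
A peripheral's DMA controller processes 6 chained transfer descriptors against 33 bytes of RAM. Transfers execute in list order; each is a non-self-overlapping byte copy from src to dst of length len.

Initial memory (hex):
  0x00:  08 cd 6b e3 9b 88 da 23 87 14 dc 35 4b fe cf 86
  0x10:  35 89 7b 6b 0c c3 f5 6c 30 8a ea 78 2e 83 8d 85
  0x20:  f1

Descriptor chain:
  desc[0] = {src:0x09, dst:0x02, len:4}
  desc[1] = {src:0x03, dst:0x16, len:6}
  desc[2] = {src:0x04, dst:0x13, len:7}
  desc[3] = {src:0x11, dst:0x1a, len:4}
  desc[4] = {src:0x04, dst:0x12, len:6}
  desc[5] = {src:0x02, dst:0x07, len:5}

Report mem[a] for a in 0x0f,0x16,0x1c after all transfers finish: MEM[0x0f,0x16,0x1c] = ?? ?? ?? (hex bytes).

MEM[0x0f,0x16,0x1c] = 86 87 35

  after D0: wrote 4B at 0x02 = 14dc354b
  after D1: wrote 6B at 0x16 = dc354bda2387
  after D2: wrote 7B at 0x13 = 354bda238714dc
  after D3: wrote 4B at 0x1a = 897b354b
  after D4: wrote 6B at 0x12 = 354bda238714
  after D5: wrote 5B at 0x07 = 14dc354bda
query mem[0x0f]=0x86, mem[0x16]=0x87, mem[0x1c]=0x35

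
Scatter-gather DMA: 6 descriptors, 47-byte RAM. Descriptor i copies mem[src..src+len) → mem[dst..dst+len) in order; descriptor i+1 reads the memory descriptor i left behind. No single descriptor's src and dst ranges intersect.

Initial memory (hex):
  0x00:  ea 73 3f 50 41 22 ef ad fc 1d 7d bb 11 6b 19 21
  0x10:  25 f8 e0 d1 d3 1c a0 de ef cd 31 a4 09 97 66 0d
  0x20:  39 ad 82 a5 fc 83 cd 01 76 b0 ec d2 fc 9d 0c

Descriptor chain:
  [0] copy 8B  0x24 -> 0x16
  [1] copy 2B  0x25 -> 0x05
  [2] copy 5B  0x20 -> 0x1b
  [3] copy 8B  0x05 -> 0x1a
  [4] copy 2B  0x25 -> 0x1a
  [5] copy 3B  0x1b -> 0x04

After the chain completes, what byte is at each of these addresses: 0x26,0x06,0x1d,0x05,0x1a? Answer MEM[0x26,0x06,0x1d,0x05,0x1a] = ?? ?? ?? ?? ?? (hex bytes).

D0: mem[0x16..0x1d] <- [fc 83 cd 01 76 b0 ec d2]
D1: mem[0x05..0x06] <- [83 cd]
D2: mem[0x1b..0x1f] <- [39 ad 82 a5 fc]
D3: mem[0x1a..0x21] <- [83 cd ad fc 1d 7d bb 11]
D4: mem[0x1a..0x1b] <- [83 cd]
D5: mem[0x04..0x06] <- [cd ad fc]
query mem[0x26]=0xcd, mem[0x06]=0xfc, mem[0x1d]=0xfc, mem[0x05]=0xad, mem[0x1a]=0x83

MEM[0x26,0x06,0x1d,0x05,0x1a] = cd fc fc ad 83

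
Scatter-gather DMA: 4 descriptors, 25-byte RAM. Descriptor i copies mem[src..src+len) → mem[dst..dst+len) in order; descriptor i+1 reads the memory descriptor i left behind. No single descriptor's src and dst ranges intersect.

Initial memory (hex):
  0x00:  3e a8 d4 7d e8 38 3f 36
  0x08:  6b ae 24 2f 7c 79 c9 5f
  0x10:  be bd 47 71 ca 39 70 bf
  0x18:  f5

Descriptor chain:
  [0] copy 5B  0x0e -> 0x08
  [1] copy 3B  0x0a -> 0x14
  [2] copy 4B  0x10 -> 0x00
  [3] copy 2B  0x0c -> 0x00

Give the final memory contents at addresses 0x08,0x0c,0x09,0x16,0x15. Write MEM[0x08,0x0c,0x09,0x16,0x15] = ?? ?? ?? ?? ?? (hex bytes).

  after D0: wrote 5B at 0x08 = c95fbebd47
  after D1: wrote 3B at 0x14 = bebd47
  after D2: wrote 4B at 0x00 = bebd4771
  after D3: wrote 2B at 0x00 = 4779
query mem[0x08]=0xc9, mem[0x0c]=0x47, mem[0x09]=0x5f, mem[0x16]=0x47, mem[0x15]=0xbd

MEM[0x08,0x0c,0x09,0x16,0x15] = c9 47 5f 47 bd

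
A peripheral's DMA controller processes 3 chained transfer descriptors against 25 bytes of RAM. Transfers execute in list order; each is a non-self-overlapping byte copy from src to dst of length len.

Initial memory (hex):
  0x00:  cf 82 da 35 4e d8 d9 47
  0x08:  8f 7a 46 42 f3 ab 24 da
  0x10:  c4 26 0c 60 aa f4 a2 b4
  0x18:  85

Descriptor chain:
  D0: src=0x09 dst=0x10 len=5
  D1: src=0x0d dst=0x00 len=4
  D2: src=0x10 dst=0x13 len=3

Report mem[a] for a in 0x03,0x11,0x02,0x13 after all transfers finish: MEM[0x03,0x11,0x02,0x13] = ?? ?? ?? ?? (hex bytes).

[0] 0x09->0x10 len=5 : 7a 46 42 f3 ab
[1] 0x0d->0x00 len=4 : ab 24 da 7a
[2] 0x10->0x13 len=3 : 7a 46 42
query mem[0x03]=0x7a, mem[0x11]=0x46, mem[0x02]=0xda, mem[0x13]=0x7a

MEM[0x03,0x11,0x02,0x13] = 7a 46 da 7a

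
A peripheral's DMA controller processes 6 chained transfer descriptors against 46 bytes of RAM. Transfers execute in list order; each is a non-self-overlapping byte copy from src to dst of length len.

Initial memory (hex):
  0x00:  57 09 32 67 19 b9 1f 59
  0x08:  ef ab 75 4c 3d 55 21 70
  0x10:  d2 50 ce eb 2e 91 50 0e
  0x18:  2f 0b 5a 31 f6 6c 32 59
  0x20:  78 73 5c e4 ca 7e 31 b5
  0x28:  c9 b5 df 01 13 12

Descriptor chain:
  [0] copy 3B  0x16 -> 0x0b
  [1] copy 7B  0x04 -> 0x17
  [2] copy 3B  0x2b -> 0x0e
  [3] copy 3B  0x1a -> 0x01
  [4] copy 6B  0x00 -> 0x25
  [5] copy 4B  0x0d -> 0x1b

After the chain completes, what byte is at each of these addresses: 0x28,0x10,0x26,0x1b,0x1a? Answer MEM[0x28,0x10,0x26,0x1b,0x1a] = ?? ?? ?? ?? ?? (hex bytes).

D0: mem[0x0b..0x0d] <- [50 0e 2f]
D1: mem[0x17..0x1d] <- [19 b9 1f 59 ef ab 75]
D2: mem[0x0e..0x10] <- [01 13 12]
D3: mem[0x01..0x03] <- [59 ef ab]
D4: mem[0x25..0x2a] <- [57 59 ef ab 19 b9]
D5: mem[0x1b..0x1e] <- [2f 01 13 12]
query mem[0x28]=0xab, mem[0x10]=0x12, mem[0x26]=0x59, mem[0x1b]=0x2f, mem[0x1a]=0x59

MEM[0x28,0x10,0x26,0x1b,0x1a] = ab 12 59 2f 59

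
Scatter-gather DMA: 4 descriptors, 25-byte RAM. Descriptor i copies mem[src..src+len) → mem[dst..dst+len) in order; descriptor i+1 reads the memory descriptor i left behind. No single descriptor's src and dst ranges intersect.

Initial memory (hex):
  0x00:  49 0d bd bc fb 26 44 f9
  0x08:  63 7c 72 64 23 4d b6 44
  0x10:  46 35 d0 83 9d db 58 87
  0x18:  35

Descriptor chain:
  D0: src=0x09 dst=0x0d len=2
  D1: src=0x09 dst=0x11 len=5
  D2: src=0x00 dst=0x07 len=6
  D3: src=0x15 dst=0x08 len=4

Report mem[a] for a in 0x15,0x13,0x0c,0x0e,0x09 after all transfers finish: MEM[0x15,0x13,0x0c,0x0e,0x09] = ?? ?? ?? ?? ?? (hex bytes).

  after D0: wrote 2B at 0x0d = 7c72
  after D1: wrote 5B at 0x11 = 7c7264237c
  after D2: wrote 6B at 0x07 = 490dbdbcfb26
  after D3: wrote 4B at 0x08 = 7c588735
query mem[0x15]=0x7c, mem[0x13]=0x64, mem[0x0c]=0x26, mem[0x0e]=0x72, mem[0x09]=0x58

MEM[0x15,0x13,0x0c,0x0e,0x09] = 7c 64 26 72 58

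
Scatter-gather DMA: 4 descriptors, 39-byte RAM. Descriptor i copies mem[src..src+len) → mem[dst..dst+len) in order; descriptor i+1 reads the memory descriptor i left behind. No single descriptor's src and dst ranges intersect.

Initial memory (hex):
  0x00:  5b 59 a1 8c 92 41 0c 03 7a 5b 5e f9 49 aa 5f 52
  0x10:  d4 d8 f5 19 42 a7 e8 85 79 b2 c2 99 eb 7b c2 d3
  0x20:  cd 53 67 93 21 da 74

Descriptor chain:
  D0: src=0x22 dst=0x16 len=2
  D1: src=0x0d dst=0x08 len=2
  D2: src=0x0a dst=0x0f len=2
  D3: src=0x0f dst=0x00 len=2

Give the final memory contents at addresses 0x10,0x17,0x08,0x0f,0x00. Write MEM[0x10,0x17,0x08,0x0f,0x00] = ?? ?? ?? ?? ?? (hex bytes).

#0 dst[0x16+2] := {0x67,0x93}
#1 dst[0x08+2] := {0xaa,0x5f}
#2 dst[0x0f+2] := {0x5e,0xf9}
#3 dst[0x00+2] := {0x5e,0xf9}
query mem[0x10]=0xf9, mem[0x17]=0x93, mem[0x08]=0xaa, mem[0x0f]=0x5e, mem[0x00]=0x5e

MEM[0x10,0x17,0x08,0x0f,0x00] = f9 93 aa 5e 5e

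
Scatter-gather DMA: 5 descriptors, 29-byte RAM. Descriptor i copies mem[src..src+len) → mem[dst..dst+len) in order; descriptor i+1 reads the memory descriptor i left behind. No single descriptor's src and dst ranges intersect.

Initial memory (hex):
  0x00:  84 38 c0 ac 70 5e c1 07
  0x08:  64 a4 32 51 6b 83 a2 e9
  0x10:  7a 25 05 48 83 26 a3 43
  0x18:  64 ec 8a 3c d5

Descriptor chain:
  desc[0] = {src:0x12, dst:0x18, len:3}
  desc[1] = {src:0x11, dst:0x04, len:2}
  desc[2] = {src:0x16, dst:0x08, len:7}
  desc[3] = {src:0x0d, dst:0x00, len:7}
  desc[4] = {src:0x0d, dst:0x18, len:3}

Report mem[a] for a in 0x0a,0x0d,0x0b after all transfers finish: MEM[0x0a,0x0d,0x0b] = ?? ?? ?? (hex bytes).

MEM[0x0a,0x0d,0x0b] = 05 3c 48

[0] 0x12->0x18 len=3 : 05 48 83
[1] 0x11->0x04 len=2 : 25 05
[2] 0x16->0x08 len=7 : a3 43 05 48 83 3c d5
[3] 0x0d->0x00 len=7 : 3c d5 e9 7a 25 05 48
[4] 0x0d->0x18 len=3 : 3c d5 e9
query mem[0x0a]=0x05, mem[0x0d]=0x3c, mem[0x0b]=0x48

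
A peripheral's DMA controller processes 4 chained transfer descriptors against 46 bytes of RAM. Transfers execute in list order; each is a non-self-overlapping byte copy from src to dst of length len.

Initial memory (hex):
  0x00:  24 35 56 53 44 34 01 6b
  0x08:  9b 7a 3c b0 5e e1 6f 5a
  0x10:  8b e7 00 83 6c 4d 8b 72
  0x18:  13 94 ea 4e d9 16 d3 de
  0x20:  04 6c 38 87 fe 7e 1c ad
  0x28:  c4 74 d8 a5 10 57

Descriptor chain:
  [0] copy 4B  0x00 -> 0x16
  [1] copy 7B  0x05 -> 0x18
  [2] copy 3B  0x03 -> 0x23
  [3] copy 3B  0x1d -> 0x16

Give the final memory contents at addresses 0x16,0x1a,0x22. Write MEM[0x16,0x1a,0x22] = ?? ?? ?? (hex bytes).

D0: mem[0x16..0x19] <- [24 35 56 53]
D1: mem[0x18..0x1e] <- [34 01 6b 9b 7a 3c b0]
D2: mem[0x23..0x25] <- [53 44 34]
D3: mem[0x16..0x18] <- [3c b0 de]
query mem[0x16]=0x3c, mem[0x1a]=0x6b, mem[0x22]=0x38

MEM[0x16,0x1a,0x22] = 3c 6b 38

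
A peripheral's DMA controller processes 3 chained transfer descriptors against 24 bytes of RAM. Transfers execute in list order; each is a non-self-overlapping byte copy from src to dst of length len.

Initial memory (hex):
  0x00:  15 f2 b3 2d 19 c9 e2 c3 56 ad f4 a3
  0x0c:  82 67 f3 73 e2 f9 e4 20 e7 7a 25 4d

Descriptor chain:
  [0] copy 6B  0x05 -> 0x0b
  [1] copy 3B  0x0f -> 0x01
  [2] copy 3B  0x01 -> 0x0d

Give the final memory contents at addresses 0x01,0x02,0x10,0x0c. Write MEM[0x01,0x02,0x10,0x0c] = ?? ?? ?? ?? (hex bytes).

MEM[0x01,0x02,0x10,0x0c] = ad f4 f4 e2

D0: mem[0x0b..0x10] <- [c9 e2 c3 56 ad f4]
D1: mem[0x01..0x03] <- [ad f4 f9]
D2: mem[0x0d..0x0f] <- [ad f4 f9]
query mem[0x01]=0xad, mem[0x02]=0xf4, mem[0x10]=0xf4, mem[0x0c]=0xe2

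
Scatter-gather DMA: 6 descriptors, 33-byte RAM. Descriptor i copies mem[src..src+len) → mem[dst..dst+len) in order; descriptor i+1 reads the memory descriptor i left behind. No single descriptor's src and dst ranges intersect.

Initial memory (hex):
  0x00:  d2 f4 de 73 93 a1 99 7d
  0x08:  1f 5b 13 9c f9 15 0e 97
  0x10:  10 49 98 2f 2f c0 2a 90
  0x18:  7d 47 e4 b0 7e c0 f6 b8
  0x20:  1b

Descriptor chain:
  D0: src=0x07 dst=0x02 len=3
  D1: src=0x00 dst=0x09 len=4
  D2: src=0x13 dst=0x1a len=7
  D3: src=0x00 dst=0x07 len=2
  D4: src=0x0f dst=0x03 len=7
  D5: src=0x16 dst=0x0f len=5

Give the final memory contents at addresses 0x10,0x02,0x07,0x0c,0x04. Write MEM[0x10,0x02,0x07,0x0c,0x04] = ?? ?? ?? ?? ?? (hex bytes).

MEM[0x10,0x02,0x07,0x0c,0x04] = 90 7d 2f 1f 10

[0] 0x07->0x02 len=3 : 7d 1f 5b
[1] 0x00->0x09 len=4 : d2 f4 7d 1f
[2] 0x13->0x1a len=7 : 2f 2f c0 2a 90 7d 47
[3] 0x00->0x07 len=2 : d2 f4
[4] 0x0f->0x03 len=7 : 97 10 49 98 2f 2f c0
[5] 0x16->0x0f len=5 : 2a 90 7d 47 2f
query mem[0x10]=0x90, mem[0x02]=0x7d, mem[0x07]=0x2f, mem[0x0c]=0x1f, mem[0x04]=0x10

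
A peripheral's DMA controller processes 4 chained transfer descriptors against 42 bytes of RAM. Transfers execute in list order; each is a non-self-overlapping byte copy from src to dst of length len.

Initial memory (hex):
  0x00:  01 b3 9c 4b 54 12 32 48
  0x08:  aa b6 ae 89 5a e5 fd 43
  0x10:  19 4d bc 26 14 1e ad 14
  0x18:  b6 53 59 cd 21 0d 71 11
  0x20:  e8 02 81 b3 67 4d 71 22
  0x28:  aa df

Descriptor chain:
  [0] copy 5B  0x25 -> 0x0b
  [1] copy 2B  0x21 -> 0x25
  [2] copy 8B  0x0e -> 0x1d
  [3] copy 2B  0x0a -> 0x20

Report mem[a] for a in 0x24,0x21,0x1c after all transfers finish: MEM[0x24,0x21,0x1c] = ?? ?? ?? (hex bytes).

D0: mem[0x0b..0x0f] <- [4d 71 22 aa df]
D1: mem[0x25..0x26] <- [02 81]
D2: mem[0x1d..0x24] <- [aa df 19 4d bc 26 14 1e]
D3: mem[0x20..0x21] <- [ae 4d]
query mem[0x24]=0x1e, mem[0x21]=0x4d, mem[0x1c]=0x21

MEM[0x24,0x21,0x1c] = 1e 4d 21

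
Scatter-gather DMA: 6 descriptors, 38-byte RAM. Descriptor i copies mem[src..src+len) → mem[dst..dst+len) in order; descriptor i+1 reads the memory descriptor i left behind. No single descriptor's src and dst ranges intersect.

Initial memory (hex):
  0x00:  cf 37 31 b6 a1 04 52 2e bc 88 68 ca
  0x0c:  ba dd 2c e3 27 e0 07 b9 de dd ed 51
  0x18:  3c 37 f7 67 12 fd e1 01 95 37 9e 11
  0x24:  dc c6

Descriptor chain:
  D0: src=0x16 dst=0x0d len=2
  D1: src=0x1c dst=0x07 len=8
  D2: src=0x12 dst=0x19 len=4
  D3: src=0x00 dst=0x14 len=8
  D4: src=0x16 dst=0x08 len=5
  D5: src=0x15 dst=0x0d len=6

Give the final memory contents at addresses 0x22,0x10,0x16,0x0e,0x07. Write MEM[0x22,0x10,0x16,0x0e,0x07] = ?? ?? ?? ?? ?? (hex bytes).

#0 dst[0x0d+2] := {0xed,0x51}
#1 dst[0x07+8] := {0x12,0xfd,0xe1,0x01,0x95,0x37,0x9e,0x11}
#2 dst[0x19+4] := {0x07,0xb9,0xde,0xdd}
#3 dst[0x14+8] := {0xcf,0x37,0x31,0xb6,0xa1,0x04,0x52,0x12}
#4 dst[0x08+5] := {0x31,0xb6,0xa1,0x04,0x52}
#5 dst[0x0d+6] := {0x37,0x31,0xb6,0xa1,0x04,0x52}
query mem[0x22]=0x9e, mem[0x10]=0xa1, mem[0x16]=0x31, mem[0x0e]=0x31, mem[0x07]=0x12

MEM[0x22,0x10,0x16,0x0e,0x07] = 9e a1 31 31 12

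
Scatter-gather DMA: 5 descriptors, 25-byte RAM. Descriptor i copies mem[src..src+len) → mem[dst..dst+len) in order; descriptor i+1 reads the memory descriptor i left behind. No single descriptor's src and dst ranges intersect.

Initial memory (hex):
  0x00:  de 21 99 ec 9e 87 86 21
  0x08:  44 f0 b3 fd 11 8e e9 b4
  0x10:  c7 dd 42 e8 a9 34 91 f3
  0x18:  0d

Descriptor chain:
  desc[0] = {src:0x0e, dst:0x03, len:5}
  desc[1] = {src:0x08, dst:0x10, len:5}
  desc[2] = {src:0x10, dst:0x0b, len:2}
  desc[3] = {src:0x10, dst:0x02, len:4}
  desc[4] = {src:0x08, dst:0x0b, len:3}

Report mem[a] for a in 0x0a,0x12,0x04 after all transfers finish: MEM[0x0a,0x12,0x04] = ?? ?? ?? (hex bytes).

  after D0: wrote 5B at 0x03 = e9b4c7dd42
  after D1: wrote 5B at 0x10 = 44f0b3fd11
  after D2: wrote 2B at 0x0b = 44f0
  after D3: wrote 4B at 0x02 = 44f0b3fd
  after D4: wrote 3B at 0x0b = 44f0b3
query mem[0x0a]=0xb3, mem[0x12]=0xb3, mem[0x04]=0xb3

MEM[0x0a,0x12,0x04] = b3 b3 b3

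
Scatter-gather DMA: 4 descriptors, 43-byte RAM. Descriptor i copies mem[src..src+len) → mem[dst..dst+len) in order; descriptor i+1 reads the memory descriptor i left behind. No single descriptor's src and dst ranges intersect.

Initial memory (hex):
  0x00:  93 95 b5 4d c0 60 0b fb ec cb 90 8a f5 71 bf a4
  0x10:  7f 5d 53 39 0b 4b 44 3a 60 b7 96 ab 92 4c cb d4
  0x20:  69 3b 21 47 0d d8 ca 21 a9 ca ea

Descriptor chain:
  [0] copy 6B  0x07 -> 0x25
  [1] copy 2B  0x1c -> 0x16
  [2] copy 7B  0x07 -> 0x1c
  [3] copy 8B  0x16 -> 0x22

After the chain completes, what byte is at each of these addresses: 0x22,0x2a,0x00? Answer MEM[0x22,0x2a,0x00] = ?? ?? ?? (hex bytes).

  after D0: wrote 6B at 0x25 = fbeccb908af5
  after D1: wrote 2B at 0x16 = 924c
  after D2: wrote 7B at 0x1c = fbeccb908af571
  after D3: wrote 8B at 0x22 = 924c60b796abfbec
query mem[0x22]=0x92, mem[0x2a]=0xf5, mem[0x00]=0x93

MEM[0x22,0x2a,0x00] = 92 f5 93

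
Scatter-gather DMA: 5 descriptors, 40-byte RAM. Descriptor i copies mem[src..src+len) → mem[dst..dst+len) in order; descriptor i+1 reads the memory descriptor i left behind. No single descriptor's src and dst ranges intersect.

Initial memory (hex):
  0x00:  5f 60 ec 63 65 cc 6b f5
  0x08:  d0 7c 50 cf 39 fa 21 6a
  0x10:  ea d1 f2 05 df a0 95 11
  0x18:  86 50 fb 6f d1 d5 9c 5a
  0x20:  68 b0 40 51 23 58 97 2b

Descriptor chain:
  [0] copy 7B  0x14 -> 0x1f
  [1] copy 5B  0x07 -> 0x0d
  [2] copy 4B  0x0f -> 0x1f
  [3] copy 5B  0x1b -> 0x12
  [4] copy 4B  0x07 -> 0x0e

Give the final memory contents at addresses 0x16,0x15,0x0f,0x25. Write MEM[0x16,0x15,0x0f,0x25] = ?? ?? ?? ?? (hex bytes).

D0: mem[0x1f..0x25] <- [df a0 95 11 86 50 fb]
D1: mem[0x0d..0x11] <- [f5 d0 7c 50 cf]
D2: mem[0x1f..0x22] <- [7c 50 cf f2]
D3: mem[0x12..0x16] <- [6f d1 d5 9c 7c]
D4: mem[0x0e..0x11] <- [f5 d0 7c 50]
query mem[0x16]=0x7c, mem[0x15]=0x9c, mem[0x0f]=0xd0, mem[0x25]=0xfb

MEM[0x16,0x15,0x0f,0x25] = 7c 9c d0 fb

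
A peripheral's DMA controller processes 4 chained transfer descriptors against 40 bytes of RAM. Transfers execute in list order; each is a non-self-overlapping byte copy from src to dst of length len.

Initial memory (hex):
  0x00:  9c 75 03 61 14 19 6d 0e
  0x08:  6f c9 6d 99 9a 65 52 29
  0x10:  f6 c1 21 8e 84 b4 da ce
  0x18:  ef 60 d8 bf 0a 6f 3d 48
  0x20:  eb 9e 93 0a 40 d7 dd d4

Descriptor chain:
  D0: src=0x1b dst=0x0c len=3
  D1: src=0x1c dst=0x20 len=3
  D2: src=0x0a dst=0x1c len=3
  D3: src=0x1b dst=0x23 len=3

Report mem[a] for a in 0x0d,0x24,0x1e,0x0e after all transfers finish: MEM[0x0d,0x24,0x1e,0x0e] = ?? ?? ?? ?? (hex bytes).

[0] 0x1b->0x0c len=3 : bf 0a 6f
[1] 0x1c->0x20 len=3 : 0a 6f 3d
[2] 0x0a->0x1c len=3 : 6d 99 bf
[3] 0x1b->0x23 len=3 : bf 6d 99
query mem[0x0d]=0x0a, mem[0x24]=0x6d, mem[0x1e]=0xbf, mem[0x0e]=0x6f

MEM[0x0d,0x24,0x1e,0x0e] = 0a 6d bf 6f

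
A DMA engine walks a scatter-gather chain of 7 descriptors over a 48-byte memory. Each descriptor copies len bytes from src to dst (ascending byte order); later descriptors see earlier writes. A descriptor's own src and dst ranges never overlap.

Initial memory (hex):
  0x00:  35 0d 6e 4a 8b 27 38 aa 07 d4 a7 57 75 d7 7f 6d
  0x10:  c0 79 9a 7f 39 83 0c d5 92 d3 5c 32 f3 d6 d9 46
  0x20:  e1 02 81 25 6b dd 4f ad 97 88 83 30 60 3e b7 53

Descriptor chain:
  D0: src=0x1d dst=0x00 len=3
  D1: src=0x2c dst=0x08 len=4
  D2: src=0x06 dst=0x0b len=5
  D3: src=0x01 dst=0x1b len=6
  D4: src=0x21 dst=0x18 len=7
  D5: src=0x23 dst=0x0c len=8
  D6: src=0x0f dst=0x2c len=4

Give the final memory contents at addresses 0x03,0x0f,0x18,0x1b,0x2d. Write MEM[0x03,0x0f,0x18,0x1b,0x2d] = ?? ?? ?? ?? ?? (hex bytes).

MEM[0x03,0x0f,0x18,0x1b,0x2d] = 4a 4f 02 6b ad

[0] 0x1d->0x00 len=3 : d6 d9 46
[1] 0x2c->0x08 len=4 : 60 3e b7 53
[2] 0x06->0x0b len=5 : 38 aa 60 3e b7
[3] 0x01->0x1b len=6 : d9 46 4a 8b 27 38
[4] 0x21->0x18 len=7 : 02 81 25 6b dd 4f ad
[5] 0x23->0x0c len=8 : 25 6b dd 4f ad 97 88 83
[6] 0x0f->0x2c len=4 : 4f ad 97 88
query mem[0x03]=0x4a, mem[0x0f]=0x4f, mem[0x18]=0x02, mem[0x1b]=0x6b, mem[0x2d]=0xad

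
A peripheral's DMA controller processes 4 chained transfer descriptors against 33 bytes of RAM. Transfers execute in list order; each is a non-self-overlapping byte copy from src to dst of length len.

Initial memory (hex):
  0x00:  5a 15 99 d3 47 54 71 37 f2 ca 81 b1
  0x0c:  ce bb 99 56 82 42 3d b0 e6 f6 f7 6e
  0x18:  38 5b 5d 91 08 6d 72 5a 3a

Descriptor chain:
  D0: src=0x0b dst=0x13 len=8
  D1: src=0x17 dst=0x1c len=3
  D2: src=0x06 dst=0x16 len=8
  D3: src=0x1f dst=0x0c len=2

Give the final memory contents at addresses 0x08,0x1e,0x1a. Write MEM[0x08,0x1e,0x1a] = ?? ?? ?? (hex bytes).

D0: mem[0x13..0x1a] <- [b1 ce bb 99 56 82 42 3d]
D1: mem[0x1c..0x1e] <- [56 82 42]
D2: mem[0x16..0x1d] <- [71 37 f2 ca 81 b1 ce bb]
D3: mem[0x0c..0x0d] <- [5a 3a]
query mem[0x08]=0xf2, mem[0x1e]=0x42, mem[0x1a]=0x81

MEM[0x08,0x1e,0x1a] = f2 42 81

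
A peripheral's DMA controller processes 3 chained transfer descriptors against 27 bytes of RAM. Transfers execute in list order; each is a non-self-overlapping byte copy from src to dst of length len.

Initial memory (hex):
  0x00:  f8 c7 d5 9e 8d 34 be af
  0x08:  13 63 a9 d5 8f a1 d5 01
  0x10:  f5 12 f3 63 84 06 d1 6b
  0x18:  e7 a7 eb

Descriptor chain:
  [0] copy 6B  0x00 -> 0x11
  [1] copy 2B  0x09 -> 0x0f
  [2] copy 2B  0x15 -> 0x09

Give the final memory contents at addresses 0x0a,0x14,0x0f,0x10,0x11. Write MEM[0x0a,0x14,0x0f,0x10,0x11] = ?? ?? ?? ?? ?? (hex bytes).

  after D0: wrote 6B at 0x11 = f8c7d59e8d34
  after D1: wrote 2B at 0x0f = 63a9
  after D2: wrote 2B at 0x09 = 8d34
query mem[0x0a]=0x34, mem[0x14]=0x9e, mem[0x0f]=0x63, mem[0x10]=0xa9, mem[0x11]=0xf8

MEM[0x0a,0x14,0x0f,0x10,0x11] = 34 9e 63 a9 f8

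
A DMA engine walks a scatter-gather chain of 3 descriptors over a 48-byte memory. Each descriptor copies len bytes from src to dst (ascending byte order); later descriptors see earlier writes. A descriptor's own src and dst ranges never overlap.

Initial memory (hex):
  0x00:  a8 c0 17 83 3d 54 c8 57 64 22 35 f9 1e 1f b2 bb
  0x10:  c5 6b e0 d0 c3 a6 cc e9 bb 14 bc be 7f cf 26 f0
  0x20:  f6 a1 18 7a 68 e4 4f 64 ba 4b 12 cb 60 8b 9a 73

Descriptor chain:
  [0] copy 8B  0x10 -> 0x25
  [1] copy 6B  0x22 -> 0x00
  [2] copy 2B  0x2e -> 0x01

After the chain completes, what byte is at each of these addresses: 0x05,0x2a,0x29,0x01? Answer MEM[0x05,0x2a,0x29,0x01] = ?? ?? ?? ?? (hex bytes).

MEM[0x05,0x2a,0x29,0x01] = e0 a6 c3 9a

D0: mem[0x25..0x2c] <- [c5 6b e0 d0 c3 a6 cc e9]
D1: mem[0x00..0x05] <- [18 7a 68 c5 6b e0]
D2: mem[0x01..0x02] <- [9a 73]
query mem[0x05]=0xe0, mem[0x2a]=0xa6, mem[0x29]=0xc3, mem[0x01]=0x9a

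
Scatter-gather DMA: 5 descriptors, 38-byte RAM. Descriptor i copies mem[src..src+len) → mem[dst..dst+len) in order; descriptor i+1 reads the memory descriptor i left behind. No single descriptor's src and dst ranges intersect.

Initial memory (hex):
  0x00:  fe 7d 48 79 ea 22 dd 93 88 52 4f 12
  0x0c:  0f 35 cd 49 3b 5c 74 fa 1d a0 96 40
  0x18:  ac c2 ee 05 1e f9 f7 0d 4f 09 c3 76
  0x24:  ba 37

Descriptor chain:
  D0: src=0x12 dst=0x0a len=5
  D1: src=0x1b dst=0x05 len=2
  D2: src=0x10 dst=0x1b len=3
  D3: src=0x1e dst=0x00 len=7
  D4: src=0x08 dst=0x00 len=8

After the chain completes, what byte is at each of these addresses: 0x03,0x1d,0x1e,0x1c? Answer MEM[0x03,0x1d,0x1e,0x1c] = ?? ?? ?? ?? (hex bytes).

D0: mem[0x0a..0x0e] <- [74 fa 1d a0 96]
D1: mem[0x05..0x06] <- [05 1e]
D2: mem[0x1b..0x1d] <- [3b 5c 74]
D3: mem[0x00..0x06] <- [f7 0d 4f 09 c3 76 ba]
D4: mem[0x00..0x07] <- [88 52 74 fa 1d a0 96 49]
query mem[0x03]=0xfa, mem[0x1d]=0x74, mem[0x1e]=0xf7, mem[0x1c]=0x5c

MEM[0x03,0x1d,0x1e,0x1c] = fa 74 f7 5c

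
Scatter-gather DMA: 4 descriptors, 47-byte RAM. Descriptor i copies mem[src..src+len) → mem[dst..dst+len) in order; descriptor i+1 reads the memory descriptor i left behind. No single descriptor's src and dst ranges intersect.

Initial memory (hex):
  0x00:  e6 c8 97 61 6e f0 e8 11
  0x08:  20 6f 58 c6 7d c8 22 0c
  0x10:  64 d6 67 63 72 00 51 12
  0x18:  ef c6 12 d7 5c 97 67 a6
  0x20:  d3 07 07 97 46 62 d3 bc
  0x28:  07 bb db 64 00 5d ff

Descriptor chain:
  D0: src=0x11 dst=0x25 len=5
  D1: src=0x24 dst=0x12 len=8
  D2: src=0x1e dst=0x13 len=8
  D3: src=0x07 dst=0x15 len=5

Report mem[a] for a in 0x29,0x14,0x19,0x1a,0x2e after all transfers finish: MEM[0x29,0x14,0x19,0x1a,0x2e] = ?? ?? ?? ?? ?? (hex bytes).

MEM[0x29,0x14,0x19,0x1a,0x2e] = 00 a6 c6 d6 ff

[0] 0x11->0x25 len=5 : d6 67 63 72 00
[1] 0x24->0x12 len=8 : 46 d6 67 63 72 00 db 64
[2] 0x1e->0x13 len=8 : 67 a6 d3 07 07 97 46 d6
[3] 0x07->0x15 len=5 : 11 20 6f 58 c6
query mem[0x29]=0x00, mem[0x14]=0xa6, mem[0x19]=0xc6, mem[0x1a]=0xd6, mem[0x2e]=0xff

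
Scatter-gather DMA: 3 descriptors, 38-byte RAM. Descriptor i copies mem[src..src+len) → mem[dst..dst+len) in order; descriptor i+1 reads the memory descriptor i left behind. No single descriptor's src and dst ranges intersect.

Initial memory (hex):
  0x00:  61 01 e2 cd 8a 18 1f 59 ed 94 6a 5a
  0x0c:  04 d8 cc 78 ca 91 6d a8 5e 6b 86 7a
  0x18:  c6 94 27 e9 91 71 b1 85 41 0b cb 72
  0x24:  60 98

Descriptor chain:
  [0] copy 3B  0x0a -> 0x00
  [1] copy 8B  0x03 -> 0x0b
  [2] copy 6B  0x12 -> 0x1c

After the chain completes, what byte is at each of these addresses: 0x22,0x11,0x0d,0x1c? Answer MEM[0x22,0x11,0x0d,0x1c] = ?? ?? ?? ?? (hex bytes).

#0 dst[0x00+3] := {0x6a,0x5a,0x04}
#1 dst[0x0b+8] := {0xcd,0x8a,0x18,0x1f,0x59,0xed,0x94,0x6a}
#2 dst[0x1c+6] := {0x6a,0xa8,0x5e,0x6b,0x86,0x7a}
query mem[0x22]=0xcb, mem[0x11]=0x94, mem[0x0d]=0x18, mem[0x1c]=0x6a

MEM[0x22,0x11,0x0d,0x1c] = cb 94 18 6a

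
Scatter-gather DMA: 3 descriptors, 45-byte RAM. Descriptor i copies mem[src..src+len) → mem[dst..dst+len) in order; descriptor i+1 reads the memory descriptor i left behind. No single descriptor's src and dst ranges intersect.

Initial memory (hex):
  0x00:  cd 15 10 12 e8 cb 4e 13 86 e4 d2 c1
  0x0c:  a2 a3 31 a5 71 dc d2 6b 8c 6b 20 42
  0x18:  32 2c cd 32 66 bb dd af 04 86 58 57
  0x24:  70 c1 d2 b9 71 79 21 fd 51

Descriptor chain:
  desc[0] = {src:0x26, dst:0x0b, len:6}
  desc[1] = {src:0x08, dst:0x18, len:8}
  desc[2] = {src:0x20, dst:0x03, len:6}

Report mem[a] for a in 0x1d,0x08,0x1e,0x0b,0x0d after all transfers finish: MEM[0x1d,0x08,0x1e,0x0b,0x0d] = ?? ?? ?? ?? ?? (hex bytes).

MEM[0x1d,0x08,0x1e,0x0b,0x0d] = 71 c1 79 d2 71

#0 dst[0x0b+6] := {0xd2,0xb9,0x71,0x79,0x21,0xfd}
#1 dst[0x18+8] := {0x86,0xe4,0xd2,0xd2,0xb9,0x71,0x79,0x21}
#2 dst[0x03+6] := {0x04,0x86,0x58,0x57,0x70,0xc1}
query mem[0x1d]=0x71, mem[0x08]=0xc1, mem[0x1e]=0x79, mem[0x0b]=0xd2, mem[0x0d]=0x71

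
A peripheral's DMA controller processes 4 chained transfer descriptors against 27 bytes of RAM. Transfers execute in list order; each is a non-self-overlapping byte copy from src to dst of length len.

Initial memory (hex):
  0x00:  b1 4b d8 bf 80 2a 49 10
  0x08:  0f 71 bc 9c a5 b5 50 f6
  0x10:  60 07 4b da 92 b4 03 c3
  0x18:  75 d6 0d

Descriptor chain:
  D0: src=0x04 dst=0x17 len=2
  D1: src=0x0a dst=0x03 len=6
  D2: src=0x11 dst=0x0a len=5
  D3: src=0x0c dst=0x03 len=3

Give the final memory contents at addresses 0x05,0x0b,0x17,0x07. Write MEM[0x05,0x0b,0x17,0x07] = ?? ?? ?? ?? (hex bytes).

MEM[0x05,0x0b,0x17,0x07] = b4 4b 80 50

  after D0: wrote 2B at 0x17 = 802a
  after D1: wrote 6B at 0x03 = bc9ca5b550f6
  after D2: wrote 5B at 0x0a = 074bda92b4
  after D3: wrote 3B at 0x03 = da92b4
query mem[0x05]=0xb4, mem[0x0b]=0x4b, mem[0x17]=0x80, mem[0x07]=0x50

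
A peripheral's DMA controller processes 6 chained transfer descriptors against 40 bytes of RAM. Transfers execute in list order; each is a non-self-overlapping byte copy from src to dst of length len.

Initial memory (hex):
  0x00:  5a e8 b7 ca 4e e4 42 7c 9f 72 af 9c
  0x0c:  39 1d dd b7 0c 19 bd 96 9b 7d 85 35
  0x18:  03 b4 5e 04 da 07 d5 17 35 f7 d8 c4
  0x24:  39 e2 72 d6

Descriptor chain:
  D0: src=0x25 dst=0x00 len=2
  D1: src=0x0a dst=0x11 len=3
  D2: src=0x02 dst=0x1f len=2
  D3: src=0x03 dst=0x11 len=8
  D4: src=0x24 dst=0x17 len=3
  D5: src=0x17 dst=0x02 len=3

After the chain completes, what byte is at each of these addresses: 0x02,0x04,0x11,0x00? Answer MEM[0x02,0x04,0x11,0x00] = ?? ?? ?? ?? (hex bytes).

[0] 0x25->0x00 len=2 : e2 72
[1] 0x0a->0x11 len=3 : af 9c 39
[2] 0x02->0x1f len=2 : b7 ca
[3] 0x03->0x11 len=8 : ca 4e e4 42 7c 9f 72 af
[4] 0x24->0x17 len=3 : 39 e2 72
[5] 0x17->0x02 len=3 : 39 e2 72
query mem[0x02]=0x39, mem[0x04]=0x72, mem[0x11]=0xca, mem[0x00]=0xe2

MEM[0x02,0x04,0x11,0x00] = 39 72 ca e2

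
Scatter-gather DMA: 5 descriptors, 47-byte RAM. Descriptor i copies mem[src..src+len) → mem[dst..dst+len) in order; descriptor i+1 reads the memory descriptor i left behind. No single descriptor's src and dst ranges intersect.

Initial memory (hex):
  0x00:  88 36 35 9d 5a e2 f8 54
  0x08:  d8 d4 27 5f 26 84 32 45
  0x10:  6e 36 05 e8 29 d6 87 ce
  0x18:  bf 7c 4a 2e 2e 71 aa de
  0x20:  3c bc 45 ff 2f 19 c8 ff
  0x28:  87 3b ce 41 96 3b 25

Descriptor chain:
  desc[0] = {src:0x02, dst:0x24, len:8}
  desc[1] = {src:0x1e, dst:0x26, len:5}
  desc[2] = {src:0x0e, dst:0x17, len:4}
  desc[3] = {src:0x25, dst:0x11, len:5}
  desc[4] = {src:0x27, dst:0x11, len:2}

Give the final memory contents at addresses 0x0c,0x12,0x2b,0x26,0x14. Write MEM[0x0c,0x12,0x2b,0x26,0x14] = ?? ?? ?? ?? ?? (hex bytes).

MEM[0x0c,0x12,0x2b,0x26,0x14] = 26 3c d4 aa 3c

D0: mem[0x24..0x2b] <- [35 9d 5a e2 f8 54 d8 d4]
D1: mem[0x26..0x2a] <- [aa de 3c bc 45]
D2: mem[0x17..0x1a] <- [32 45 6e 36]
D3: mem[0x11..0x15] <- [9d aa de 3c bc]
D4: mem[0x11..0x12] <- [de 3c]
query mem[0x0c]=0x26, mem[0x12]=0x3c, mem[0x2b]=0xd4, mem[0x26]=0xaa, mem[0x14]=0x3c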